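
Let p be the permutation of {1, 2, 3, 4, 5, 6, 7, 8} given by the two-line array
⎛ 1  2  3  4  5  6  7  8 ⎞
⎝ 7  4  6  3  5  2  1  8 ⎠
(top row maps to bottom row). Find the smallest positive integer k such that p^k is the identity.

The disjoint-cycle form of p has cycle lengths 4, 2, 1, 1.
The order of p is the least common multiple of its cycle lengths: lcm(4, 2) = 4.

4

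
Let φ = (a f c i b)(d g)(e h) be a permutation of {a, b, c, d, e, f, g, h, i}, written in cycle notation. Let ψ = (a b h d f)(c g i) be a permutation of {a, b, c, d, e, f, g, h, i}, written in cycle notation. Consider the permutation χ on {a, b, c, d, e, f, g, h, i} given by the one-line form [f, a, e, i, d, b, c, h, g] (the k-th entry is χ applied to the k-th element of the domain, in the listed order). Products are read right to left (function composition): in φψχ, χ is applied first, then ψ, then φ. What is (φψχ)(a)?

Chase a: χ(a) = f; ψ(f) = a; φ(a) = f. Hence (φψχ)(a) = f.

f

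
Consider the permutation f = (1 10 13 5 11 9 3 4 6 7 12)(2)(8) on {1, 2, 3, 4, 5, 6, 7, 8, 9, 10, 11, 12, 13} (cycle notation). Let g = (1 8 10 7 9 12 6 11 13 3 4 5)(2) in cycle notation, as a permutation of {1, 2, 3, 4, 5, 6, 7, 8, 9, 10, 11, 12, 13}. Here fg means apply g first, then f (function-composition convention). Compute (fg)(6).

9

(fg)(6) = f(g(6)). g(6) = 11, then f(11) = 9. So (fg)(6) = 9.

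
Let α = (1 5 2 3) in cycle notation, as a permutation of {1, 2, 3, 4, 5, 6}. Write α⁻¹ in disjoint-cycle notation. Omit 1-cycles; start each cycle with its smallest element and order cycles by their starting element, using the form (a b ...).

(1 3 2 5)

If α sends a → b within a cycle, α⁻¹ sends b → a; equivalently, reverse each cycle.
After reversing and putting each cycle's least element first, α⁻¹ = (1 3 2 5).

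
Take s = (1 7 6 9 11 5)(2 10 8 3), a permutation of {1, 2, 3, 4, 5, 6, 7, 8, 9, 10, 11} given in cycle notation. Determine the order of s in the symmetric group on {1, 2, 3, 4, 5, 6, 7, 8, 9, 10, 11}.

12

The cycle type of s is (6, 4, 1).
The order of s is the least common multiple of its cycle lengths: lcm(6, 4) = 12.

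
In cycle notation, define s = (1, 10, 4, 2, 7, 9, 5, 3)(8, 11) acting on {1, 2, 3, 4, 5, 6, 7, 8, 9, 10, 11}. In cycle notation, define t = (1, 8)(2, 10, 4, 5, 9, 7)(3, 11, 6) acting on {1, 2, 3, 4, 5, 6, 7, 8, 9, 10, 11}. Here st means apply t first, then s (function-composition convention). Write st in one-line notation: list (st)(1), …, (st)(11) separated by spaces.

Chase each element through t then s: 1 → 8 → 11; 2 → 10 → 4; 3 → 11 → 8; 4 → 5 → 3; 5 → 9 → 5; 6 → 3 → 1; 7 → 2 → 7; 8 → 1 → 10; 9 → 7 → 9; 10 → 4 → 2; 11 → 6 → 6.
Collecting the images, st = [11 4 8 3 5 1 7 10 9 2 6].

11 4 8 3 5 1 7 10 9 2 6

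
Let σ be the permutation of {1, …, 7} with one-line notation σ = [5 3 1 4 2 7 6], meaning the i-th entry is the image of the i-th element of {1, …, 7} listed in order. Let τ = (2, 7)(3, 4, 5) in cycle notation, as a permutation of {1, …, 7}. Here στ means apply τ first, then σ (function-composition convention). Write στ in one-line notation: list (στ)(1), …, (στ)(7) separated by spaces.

Chase each element through τ then σ: 1 → 1 → 5; 2 → 7 → 6; 3 → 4 → 4; 4 → 5 → 2; 5 → 3 → 1; 6 → 6 → 7; 7 → 2 → 3.
Collecting the images, στ = [5 6 4 2 1 7 3].

5 6 4 2 1 7 3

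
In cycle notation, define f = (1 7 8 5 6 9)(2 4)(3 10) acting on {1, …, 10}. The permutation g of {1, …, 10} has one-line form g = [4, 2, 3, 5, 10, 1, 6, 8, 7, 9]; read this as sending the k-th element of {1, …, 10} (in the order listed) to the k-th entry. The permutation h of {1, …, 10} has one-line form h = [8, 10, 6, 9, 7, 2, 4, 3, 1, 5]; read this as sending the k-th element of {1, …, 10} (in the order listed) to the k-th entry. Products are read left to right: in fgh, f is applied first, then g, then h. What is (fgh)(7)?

Chase 7: f(7) = 8; g(8) = 8; h(8) = 3. Hence (fgh)(7) = 3.

3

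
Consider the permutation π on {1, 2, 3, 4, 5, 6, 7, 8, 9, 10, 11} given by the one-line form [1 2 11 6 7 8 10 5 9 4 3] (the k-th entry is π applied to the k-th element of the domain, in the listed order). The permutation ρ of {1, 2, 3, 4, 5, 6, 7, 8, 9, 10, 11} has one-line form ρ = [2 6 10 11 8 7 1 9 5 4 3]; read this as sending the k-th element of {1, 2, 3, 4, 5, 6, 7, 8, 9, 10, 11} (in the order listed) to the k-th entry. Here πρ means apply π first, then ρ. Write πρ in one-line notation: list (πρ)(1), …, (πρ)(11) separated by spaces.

Chase each element through π then ρ: 1 → 1 → 2; 2 → 2 → 6; 3 → 11 → 3; 4 → 6 → 7; 5 → 7 → 1; 6 → 8 → 9; 7 → 10 → 4; 8 → 5 → 8; 9 → 9 → 5; 10 → 4 → 11; 11 → 3 → 10.
Collecting the images, πρ = [2 6 3 7 1 9 4 8 5 11 10].

2 6 3 7 1 9 4 8 5 11 10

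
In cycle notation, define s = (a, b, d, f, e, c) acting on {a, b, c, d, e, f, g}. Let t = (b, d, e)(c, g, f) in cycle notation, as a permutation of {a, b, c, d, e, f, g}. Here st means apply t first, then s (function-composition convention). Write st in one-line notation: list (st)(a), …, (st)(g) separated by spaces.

(st)(x) = s(t(x)). Computing each image: s(t(a)) = s(a) = b, s(t(b)) = s(d) = f, s(t(c)) = s(g) = g, s(t(d)) = s(e) = c, s(t(e)) = s(b) = d, s(t(f)) = s(c) = a, s(t(g)) = s(f) = e.
Hence st = [b f g c d a e].

b f g c d a e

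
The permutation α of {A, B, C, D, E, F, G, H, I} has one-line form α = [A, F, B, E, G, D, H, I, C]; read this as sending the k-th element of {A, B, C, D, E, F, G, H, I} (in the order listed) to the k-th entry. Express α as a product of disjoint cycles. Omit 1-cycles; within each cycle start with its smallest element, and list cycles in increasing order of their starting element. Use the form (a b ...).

(B F D E G H I C)

Start at B and follow images: B → F → D → E → G → H → I → C → B, giving the cycle (B F D E G H I C).
Continuing from each remaining unvisited element yields (B F D E G H I C).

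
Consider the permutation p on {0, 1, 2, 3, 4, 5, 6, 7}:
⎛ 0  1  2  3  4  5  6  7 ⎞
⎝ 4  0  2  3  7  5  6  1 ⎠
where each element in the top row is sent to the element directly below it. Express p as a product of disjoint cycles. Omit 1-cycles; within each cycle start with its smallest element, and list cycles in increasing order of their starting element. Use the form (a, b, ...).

(0, 4, 7, 1)

Iterating p from 0 gives 0 → 4 → 7 → 1 → 0; that is the 4-cycle (0, 4, 7, 1).
Continuing from each remaining unvisited element yields (0, 4, 7, 1).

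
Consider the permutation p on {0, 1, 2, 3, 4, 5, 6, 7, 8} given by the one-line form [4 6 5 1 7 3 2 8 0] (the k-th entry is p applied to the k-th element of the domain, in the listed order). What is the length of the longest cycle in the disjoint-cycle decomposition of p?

5

Decomposing into disjoint cycles gives (0 4 7 8)(1 6 2 5 3); the longest has length 5.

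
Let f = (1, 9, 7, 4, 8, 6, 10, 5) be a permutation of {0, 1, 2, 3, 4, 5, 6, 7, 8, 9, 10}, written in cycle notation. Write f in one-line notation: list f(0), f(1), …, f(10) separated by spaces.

0 9 2 3 8 1 10 4 6 7 5

Each element maps to the next entry in its cycle (wrapping to the front): 0→0, 1→9, 2→2, 3→3, 4→8, 5→1, 6→10, 7→4, 8→6, 9→7, 10→5.
So the one-line form is 0 9 2 3 8 1 10 4 6 7 5.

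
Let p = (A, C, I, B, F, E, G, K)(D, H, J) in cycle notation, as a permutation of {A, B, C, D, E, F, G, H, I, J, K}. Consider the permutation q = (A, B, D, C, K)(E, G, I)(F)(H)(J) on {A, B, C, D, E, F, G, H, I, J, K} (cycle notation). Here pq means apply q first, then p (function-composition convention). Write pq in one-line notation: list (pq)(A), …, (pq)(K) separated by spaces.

(pq)(x) = p(q(x)). Computing each image: p(q(A)) = p(B) = F, p(q(B)) = p(D) = H, p(q(C)) = p(K) = A, p(q(D)) = p(C) = I, p(q(E)) = p(G) = K, p(q(F)) = p(F) = E, p(q(G)) = p(I) = B, p(q(H)) = p(H) = J, p(q(I)) = p(E) = G, p(q(J)) = p(J) = D, p(q(K)) = p(A) = C.
Hence pq = [F H A I K E B J G D C].

F H A I K E B J G D C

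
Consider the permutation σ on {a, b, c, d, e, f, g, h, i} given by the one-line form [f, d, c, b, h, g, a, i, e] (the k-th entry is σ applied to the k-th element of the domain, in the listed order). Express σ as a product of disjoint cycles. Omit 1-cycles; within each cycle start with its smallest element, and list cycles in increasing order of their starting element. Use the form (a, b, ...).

(a, f, g)(b, d)(e, h, i)

From a: a → f → g → a, closing the cycle (a, f, g).
Repeating from the next unused element and collecting all non-trivial cycles gives (a, f, g)(b, d)(e, h, i).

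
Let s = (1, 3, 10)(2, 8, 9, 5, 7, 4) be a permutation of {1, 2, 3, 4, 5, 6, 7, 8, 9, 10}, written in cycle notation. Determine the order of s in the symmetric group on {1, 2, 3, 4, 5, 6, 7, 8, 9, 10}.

The cycle type of s is (6, 3, 1).
Since disjoint cycles commute, ord(s) = lcm(6, 3) = 6.

6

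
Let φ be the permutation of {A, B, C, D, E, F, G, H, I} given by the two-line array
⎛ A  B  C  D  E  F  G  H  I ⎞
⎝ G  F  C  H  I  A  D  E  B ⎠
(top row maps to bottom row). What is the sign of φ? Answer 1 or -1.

-1

In disjoint-cycle form the cycle lengths are 8, 1.
A cycle of length ℓ contributes ℓ−1 transpositions, so φ is a product of 7 transpositions — odd.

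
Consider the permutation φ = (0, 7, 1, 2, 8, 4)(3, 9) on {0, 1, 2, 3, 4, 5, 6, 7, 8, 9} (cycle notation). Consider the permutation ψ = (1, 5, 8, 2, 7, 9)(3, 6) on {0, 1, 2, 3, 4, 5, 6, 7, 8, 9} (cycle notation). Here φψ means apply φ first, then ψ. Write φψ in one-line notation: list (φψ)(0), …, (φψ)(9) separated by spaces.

(φψ)(x) = ψ(φ(x)). Computing each image: ψ(φ(0)) = ψ(7) = 9, ψ(φ(1)) = ψ(2) = 7, ψ(φ(2)) = ψ(8) = 2, ψ(φ(3)) = ψ(9) = 1, ψ(φ(4)) = ψ(0) = 0, ψ(φ(5)) = ψ(5) = 8, ψ(φ(6)) = ψ(6) = 3, ψ(φ(7)) = ψ(1) = 5, ψ(φ(8)) = ψ(4) = 4, ψ(φ(9)) = ψ(3) = 6.
Hence φψ = [9 7 2 1 0 8 3 5 4 6].

9 7 2 1 0 8 3 5 4 6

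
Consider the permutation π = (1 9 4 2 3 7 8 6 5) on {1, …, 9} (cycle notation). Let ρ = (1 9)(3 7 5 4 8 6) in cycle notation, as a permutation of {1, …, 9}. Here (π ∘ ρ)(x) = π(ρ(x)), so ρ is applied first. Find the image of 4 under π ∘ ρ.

First apply ρ: ρ(4) = 8, then π(8) = 6. Thus (π ∘ ρ)(4) = 6.

6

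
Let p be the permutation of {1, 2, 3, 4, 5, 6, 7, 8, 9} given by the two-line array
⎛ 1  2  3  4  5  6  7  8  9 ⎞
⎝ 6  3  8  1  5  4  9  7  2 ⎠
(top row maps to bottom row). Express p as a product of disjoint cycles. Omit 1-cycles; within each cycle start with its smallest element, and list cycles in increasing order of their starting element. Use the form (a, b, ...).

Start at 1 and follow images: 1 → 6 → 4 → 1, giving the cycle (1, 6, 4).
Continuing from each remaining unvisited element yields (1, 6, 4)(2, 3, 8, 7, 9).

(1, 6, 4)(2, 3, 8, 7, 9)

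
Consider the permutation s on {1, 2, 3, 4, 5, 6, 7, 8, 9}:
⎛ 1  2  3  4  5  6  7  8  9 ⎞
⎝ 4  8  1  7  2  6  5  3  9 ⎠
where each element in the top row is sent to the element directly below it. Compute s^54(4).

3

Tracing 4 → 7 → … returns to 4 after 7 steps, so 4 lies in a 7-cycle (1, 4, 7, 5, 2, 8, 3).
On a 7-cycle, s^7 is the identity, so s^54 = s^5 there (54 ≡ 5 mod 7).
Stepping 5 places around the cycle: 4 → 7 → 5 → 2 → 8 → 3.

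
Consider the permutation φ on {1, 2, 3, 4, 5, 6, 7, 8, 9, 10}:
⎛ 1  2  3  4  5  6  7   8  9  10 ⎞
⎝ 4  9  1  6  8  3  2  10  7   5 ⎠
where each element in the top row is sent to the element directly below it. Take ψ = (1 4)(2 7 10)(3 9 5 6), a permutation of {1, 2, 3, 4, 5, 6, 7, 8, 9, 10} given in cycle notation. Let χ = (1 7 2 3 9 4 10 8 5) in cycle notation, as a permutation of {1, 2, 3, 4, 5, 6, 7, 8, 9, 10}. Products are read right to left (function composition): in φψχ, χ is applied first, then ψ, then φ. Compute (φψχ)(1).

Apply the permutations in order: χ(1) = 7, then ψ(7) = 10, then φ(10) = 5. So (φψχ)(1) = 5.

5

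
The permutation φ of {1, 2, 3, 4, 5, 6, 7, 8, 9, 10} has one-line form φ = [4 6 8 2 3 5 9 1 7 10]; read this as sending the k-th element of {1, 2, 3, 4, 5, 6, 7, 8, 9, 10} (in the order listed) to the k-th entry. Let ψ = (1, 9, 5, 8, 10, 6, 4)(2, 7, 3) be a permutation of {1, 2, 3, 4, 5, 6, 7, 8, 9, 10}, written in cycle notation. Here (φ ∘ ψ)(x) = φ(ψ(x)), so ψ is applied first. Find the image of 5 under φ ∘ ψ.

1

First apply ψ: ψ(5) = 8, then φ(8) = 1. Thus (φ ∘ ψ)(5) = 1.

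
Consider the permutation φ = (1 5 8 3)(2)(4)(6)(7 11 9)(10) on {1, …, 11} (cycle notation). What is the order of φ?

12

The disjoint cycles have lengths 4, 3, 1, 1, 1, 1.
The order of φ is the least common multiple of its cycle lengths: lcm(4, 3) = 12.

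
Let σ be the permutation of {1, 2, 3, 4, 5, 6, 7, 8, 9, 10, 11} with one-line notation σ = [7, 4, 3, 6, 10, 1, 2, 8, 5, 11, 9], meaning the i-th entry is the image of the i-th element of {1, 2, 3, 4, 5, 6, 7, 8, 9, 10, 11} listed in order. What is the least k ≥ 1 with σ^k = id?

Writing σ as disjoint cycles, the cycle lengths are 5, 4, 1, 1.
The order of σ is the least common multiple of its cycle lengths: lcm(5, 4) = 20.

20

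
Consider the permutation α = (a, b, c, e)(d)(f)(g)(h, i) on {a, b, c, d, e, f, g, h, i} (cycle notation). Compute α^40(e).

e lies in the 4-cycle (a, b, c, e).
Since the cycle has length 4, α^40 acts on it the same as α^0 (40 mod 4 = 0).
So α^40(e) = e.

e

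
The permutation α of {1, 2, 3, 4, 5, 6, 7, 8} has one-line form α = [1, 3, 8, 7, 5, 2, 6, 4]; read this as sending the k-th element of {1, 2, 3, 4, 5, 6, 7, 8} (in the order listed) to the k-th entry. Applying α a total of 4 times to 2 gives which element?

7

Tracing 2 → 3 → … returns to 2 after 6 steps, so 2 lies in a 6-cycle (2, 3, 8, 4, 7, 6).
Stepping 4 places around the cycle: 2 → 3 → 8 → 4 → 7.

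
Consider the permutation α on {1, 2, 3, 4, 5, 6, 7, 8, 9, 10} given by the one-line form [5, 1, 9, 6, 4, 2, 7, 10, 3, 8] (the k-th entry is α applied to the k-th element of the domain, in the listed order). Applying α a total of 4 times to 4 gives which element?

5

Tracing 4 → 6 → … returns to 4 after 5 steps, so 4 lies in a 5-cycle (1, 5, 4, 6, 2).
Stepping 4 places around the cycle: 4 → 6 → 2 → 1 → 5.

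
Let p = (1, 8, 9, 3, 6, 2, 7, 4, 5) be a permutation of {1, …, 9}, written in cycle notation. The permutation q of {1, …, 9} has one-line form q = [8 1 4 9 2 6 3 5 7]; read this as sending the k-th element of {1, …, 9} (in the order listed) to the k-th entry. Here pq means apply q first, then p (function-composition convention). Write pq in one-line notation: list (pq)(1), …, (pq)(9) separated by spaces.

(pq)(x) = p(q(x)). Computing each image: p(q(1)) = p(8) = 9, p(q(2)) = p(1) = 8, p(q(3)) = p(4) = 5, p(q(4)) = p(9) = 3, p(q(5)) = p(2) = 7, p(q(6)) = p(6) = 2, p(q(7)) = p(3) = 6, p(q(8)) = p(5) = 1, p(q(9)) = p(7) = 4.
Hence pq = [9 8 5 3 7 2 6 1 4].

9 8 5 3 7 2 6 1 4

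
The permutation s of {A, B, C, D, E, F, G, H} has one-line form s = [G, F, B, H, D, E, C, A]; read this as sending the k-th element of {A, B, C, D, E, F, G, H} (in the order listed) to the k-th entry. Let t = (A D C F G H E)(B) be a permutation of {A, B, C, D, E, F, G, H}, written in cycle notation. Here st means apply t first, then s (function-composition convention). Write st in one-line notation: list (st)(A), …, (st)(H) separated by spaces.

(st)(x) = s(t(x)). Computing each image: s(t(A)) = s(D) = H, s(t(B)) = s(B) = F, s(t(C)) = s(F) = E, s(t(D)) = s(C) = B, s(t(E)) = s(A) = G, s(t(F)) = s(G) = C, s(t(G)) = s(H) = A, s(t(H)) = s(E) = D.
Hence st = [H F E B G C A D].

H F E B G C A D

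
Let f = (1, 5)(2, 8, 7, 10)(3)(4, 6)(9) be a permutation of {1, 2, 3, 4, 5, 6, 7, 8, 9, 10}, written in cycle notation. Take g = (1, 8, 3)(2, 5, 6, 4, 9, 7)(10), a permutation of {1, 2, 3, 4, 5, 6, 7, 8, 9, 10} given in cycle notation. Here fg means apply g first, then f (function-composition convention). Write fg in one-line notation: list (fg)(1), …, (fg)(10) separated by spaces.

7 1 5 9 4 6 8 3 10 2

(fg)(x) = f(g(x)). Computing each image: f(g(1)) = f(8) = 7, f(g(2)) = f(5) = 1, f(g(3)) = f(1) = 5, f(g(4)) = f(9) = 9, f(g(5)) = f(6) = 4, f(g(6)) = f(4) = 6, f(g(7)) = f(2) = 8, f(g(8)) = f(3) = 3, f(g(9)) = f(7) = 10, f(g(10)) = f(10) = 2.
Hence fg = [7 1 5 9 4 6 8 3 10 2].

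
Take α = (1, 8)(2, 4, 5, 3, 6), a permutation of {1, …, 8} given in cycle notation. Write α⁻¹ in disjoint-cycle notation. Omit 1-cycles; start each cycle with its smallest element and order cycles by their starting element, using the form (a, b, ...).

(1, 8)(2, 6, 3, 5, 4)

Inverting a permutation written in cycle notation just reverses the order within every cycle.
After reversing and putting each cycle's least element first, α⁻¹ = (1, 8)(2, 6, 3, 5, 4).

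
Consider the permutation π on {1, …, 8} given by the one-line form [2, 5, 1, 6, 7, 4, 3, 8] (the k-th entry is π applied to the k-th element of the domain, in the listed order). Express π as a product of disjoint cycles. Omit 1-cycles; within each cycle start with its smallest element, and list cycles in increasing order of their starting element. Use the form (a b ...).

(1 2 5 7 3)(4 6)

Start at 1 and follow images: 1 → 2 → 5 → 7 → 3 → 1, giving the cycle (1 2 5 7 3).
Continuing from each remaining unvisited element yields (1 2 5 7 3)(4 6).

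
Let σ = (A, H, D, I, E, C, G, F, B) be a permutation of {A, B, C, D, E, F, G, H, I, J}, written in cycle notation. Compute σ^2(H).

I

H lies in the 9-cycle (A, H, D, I, E, C, G, F, B).
Advancing 2 steps from H: H → D → I.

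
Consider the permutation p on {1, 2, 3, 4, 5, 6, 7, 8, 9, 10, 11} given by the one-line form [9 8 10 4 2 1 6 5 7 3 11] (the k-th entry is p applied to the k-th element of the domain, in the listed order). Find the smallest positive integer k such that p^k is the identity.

12

Decomposing into disjoint cycles gives cycle lengths 4, 3, 2, 1, 1.
The order of p is the least common multiple of its cycle lengths: lcm(4, 3, 2) = 12.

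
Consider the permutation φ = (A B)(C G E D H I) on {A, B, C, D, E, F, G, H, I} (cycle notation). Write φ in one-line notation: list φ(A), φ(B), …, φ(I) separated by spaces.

Reading each image from the cycles: A↦B, B↦A, C↦G, D↦H, E↦D, F↦F, G↦E, H↦I, I↦C.
So the one-line form is B A G H D F E I C.

B A G H D F E I C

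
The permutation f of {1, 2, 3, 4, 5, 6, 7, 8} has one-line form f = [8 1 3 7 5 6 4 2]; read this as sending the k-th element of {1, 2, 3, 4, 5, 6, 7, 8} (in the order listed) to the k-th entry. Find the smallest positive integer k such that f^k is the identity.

6

Decomposing into disjoint cycles gives cycle lengths 3, 2, 1, 1, 1.
Since disjoint cycles commute, ord(f) = lcm(3, 2) = 6.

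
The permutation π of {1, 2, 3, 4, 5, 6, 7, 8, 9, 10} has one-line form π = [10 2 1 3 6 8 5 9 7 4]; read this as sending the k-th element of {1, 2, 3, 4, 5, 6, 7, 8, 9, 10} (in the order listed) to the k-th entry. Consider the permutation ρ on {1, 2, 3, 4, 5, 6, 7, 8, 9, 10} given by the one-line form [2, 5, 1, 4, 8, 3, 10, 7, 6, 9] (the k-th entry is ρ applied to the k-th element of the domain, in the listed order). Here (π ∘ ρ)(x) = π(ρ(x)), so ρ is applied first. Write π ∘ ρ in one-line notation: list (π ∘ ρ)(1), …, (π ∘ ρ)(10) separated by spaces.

(π ∘ ρ)(x) = π(ρ(x)). Computing each image: π(ρ(1)) = π(2) = 2, π(ρ(2)) = π(5) = 6, π(ρ(3)) = π(1) = 10, π(ρ(4)) = π(4) = 3, π(ρ(5)) = π(8) = 9, π(ρ(6)) = π(3) = 1, π(ρ(7)) = π(10) = 4, π(ρ(8)) = π(7) = 5, π(ρ(9)) = π(6) = 8, π(ρ(10)) = π(9) = 7.
Hence π ∘ ρ = [2 6 10 3 9 1 4 5 8 7].

2 6 10 3 9 1 4 5 8 7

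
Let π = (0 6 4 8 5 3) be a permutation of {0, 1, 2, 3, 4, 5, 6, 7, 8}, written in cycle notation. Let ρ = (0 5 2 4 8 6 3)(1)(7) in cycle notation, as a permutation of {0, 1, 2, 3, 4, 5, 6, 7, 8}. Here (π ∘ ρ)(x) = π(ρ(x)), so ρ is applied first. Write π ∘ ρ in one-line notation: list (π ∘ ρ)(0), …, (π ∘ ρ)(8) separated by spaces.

For each element, apply ρ then π: 0 → 5 → 3; 1 → 1 → 1; 2 → 4 → 8; 3 → 0 → 6; 4 → 8 → 5; 5 → 2 → 2; 6 → 3 → 0; 7 → 7 → 7; 8 → 6 → 4.
So π ∘ ρ in one-line form is 3 1 8 6 5 2 0 7 4.

3 1 8 6 5 2 0 7 4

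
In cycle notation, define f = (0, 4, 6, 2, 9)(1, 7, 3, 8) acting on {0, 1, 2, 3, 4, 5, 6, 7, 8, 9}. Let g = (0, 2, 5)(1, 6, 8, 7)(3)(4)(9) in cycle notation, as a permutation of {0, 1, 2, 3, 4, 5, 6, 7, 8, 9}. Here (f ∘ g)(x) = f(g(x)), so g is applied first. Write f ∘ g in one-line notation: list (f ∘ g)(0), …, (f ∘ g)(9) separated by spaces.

Chase each element through g then f: 0 → 2 → 9; 1 → 6 → 2; 2 → 5 → 5; 3 → 3 → 8; 4 → 4 → 6; 5 → 0 → 4; 6 → 8 → 1; 7 → 1 → 7; 8 → 7 → 3; 9 → 9 → 0.
So f ∘ g in one-line form is 9 2 5 8 6 4 1 7 3 0.

9 2 5 8 6 4 1 7 3 0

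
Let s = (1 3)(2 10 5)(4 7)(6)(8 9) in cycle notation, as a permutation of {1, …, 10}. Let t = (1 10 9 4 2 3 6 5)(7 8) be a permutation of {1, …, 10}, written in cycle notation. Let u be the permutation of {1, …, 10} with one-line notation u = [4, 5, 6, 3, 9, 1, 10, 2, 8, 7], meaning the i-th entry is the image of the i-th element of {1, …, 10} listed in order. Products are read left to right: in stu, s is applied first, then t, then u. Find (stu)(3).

Apply the permutations in order: s(3) = 1, then t(1) = 10, then u(10) = 7. So (stu)(3) = 7.

7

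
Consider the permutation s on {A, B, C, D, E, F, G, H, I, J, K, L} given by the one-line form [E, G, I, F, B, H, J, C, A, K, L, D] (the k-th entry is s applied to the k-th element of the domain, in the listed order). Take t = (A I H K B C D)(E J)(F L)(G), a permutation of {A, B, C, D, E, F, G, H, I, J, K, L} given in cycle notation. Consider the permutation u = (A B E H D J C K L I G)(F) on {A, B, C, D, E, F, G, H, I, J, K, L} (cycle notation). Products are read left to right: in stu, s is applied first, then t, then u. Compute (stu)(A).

C

(stu)(A) = u(t(s(A))). s(A) = E, then t(E) = J, then u(J) = C, so the result is C.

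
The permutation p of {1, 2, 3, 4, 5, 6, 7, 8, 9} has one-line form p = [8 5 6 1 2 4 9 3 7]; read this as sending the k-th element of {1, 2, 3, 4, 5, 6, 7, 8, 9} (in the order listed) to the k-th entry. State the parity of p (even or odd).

even

In disjoint-cycle form the cycle lengths are 5, 2, 2.
A cycle is odd iff its length is even; p has 2 even-length cycles, so sgn(p) = (−1)^2 and p is even.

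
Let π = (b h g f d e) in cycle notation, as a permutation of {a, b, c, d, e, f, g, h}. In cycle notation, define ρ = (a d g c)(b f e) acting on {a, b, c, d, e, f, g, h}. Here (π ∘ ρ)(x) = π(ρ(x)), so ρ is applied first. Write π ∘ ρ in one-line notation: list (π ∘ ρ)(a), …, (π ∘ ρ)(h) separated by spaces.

e d a f h b c g

Chase each element through ρ then π: a → d → e; b → f → d; c → a → a; d → g → f; e → b → h; f → e → b; g → c → c; h → h → g.
So π ∘ ρ in one-line form is e d a f h b c g.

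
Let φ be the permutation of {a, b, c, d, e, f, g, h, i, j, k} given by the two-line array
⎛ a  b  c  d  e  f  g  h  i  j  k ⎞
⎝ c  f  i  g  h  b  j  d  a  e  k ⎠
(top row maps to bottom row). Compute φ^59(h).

Tracing h → d → … returns to h after 5 steps, so h lies in a 5-cycle (d, g, j, e, h).
On a 5-cycle, φ^5 is the identity, so φ^59 = φ^4 there (59 ≡ 4 mod 5).
Advancing 4 steps from h: h → d → g → j → e.

e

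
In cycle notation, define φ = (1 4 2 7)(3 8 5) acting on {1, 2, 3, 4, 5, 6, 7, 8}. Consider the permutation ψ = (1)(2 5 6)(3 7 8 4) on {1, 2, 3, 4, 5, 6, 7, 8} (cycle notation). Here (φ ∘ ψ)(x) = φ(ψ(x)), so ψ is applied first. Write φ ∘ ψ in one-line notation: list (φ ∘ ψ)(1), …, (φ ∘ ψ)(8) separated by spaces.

Chase each element through ψ then φ: 1 → 1 → 4; 2 → 5 → 3; 3 → 7 → 1; 4 → 3 → 8; 5 → 6 → 6; 6 → 2 → 7; 7 → 8 → 5; 8 → 4 → 2.
Collecting the images, φ ∘ ψ = [4 3 1 8 6 7 5 2].

4 3 1 8 6 7 5 2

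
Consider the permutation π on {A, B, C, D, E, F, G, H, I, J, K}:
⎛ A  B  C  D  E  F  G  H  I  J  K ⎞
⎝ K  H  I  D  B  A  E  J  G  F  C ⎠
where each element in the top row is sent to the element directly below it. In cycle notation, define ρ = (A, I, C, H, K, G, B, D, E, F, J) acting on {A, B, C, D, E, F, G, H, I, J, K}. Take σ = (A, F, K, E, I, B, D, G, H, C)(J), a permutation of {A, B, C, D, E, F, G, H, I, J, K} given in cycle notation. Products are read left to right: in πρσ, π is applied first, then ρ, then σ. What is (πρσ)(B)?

Apply the permutations in order: π(B) = H, then ρ(H) = K, then σ(K) = E. So (πρσ)(B) = E.

E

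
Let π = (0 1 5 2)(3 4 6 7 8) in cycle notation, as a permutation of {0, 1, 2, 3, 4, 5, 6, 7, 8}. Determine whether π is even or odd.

odd

The cycle lengths are 5, 4.
A cycle of length ℓ contributes ℓ−1 transpositions, so π is a product of 4 + 3 = 7 transpositions — odd.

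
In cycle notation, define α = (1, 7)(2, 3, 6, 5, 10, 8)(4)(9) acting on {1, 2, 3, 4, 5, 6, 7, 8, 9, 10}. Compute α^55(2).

2 lies in the 6-cycle (2, 3, 6, 5, 10, 8).
Powers repeat with period 6 on this cycle, and 55 mod 6 = 1, so α^55(2) = α^1(2).
Advancing 1 step from 2: 2 → 3.

3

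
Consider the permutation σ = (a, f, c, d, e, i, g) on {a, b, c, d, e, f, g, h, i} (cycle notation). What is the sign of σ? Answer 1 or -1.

1

The cycle lengths are 7, 1, 1.
A cycle is odd iff its length is even; σ has 0 even-length cycles, so sgn(σ) = (−1)^0 and σ is even.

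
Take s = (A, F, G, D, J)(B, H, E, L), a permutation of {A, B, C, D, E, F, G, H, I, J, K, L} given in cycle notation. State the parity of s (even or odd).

odd

The cycle lengths are 5, 4, 1, 1, 1.
A cycle of length ℓ contributes ℓ−1 transpositions, so s is a product of 4 + 3 = 7 transpositions — odd.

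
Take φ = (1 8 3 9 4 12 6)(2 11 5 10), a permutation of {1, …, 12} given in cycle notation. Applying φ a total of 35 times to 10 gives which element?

10 lies in the 4-cycle (2 11 5 10).
Since the cycle has length 4, φ^35 acts on it the same as φ^3 (35 mod 4 = 3).
Advancing 3 steps from 10: 10 → 2 → 11 → 5.

5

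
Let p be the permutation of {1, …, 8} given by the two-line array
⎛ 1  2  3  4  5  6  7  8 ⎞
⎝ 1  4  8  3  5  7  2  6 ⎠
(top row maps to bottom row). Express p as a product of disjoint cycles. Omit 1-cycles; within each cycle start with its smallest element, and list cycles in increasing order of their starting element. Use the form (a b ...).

Iterating p from 2 gives 2 → 4 → 3 → 8 → 6 → 7 → 2; that is the 6-cycle (2 4 3 8 6 7).
Continuing from each remaining unvisited element yields (2 4 3 8 6 7).

(2 4 3 8 6 7)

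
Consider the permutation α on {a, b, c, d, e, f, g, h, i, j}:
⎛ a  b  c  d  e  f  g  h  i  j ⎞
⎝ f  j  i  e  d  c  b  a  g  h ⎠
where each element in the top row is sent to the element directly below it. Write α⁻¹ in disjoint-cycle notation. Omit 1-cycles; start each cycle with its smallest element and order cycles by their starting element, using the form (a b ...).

The cycle decomposition of α is (a f c i g b j h)(d e).
Reversing each cycle (and rotating so the smallest element leads) gives α⁻¹ = (a h j b g i c f)(d e).

(a h j b g i c f)(d e)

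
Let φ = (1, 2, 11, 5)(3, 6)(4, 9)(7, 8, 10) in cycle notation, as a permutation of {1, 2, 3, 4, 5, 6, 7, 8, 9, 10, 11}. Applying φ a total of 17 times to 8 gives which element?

8 lies in the 3-cycle (7, 8, 10).
On a 3-cycle, φ^3 is the identity, so φ^17 = φ^2 there (17 ≡ 2 mod 3).
Advancing 2 steps from 8: 8 → 10 → 7.

7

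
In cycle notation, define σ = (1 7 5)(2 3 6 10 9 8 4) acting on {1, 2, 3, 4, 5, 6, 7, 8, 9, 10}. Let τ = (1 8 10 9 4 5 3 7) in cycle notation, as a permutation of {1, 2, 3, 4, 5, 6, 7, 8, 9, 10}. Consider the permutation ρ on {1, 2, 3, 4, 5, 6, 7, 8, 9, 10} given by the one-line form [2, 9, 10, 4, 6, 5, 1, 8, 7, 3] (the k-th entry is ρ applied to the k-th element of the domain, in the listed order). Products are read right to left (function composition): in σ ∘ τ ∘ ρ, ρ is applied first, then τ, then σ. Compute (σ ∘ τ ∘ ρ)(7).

Apply the permutations in order: ρ(7) = 1, then τ(1) = 8, then σ(8) = 4. So (σ ∘ τ ∘ ρ)(7) = 4.

4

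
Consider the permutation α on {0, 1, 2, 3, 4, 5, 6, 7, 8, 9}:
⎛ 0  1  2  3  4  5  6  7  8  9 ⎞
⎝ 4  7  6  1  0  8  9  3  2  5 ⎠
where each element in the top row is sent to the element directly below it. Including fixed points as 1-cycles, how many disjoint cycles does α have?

3

The cycle decomposition is (0, 4)(1, 7, 3)(2, 6, 9, 5, 8), which has 3 cycles (counting 1-cycles).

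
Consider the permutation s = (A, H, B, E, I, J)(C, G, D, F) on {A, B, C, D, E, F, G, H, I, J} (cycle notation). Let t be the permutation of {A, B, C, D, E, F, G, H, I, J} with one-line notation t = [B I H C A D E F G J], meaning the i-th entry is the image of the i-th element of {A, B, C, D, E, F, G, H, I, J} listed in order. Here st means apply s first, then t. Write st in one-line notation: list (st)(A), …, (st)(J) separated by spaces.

(st)(x) = t(s(x)). Computing each image: t(s(A)) = t(H) = F, t(s(B)) = t(E) = A, t(s(C)) = t(G) = E, t(s(D)) = t(F) = D, t(s(E)) = t(I) = G, t(s(F)) = t(C) = H, t(s(G)) = t(D) = C, t(s(H)) = t(B) = I, t(s(I)) = t(J) = J, t(s(J)) = t(A) = B.
Hence st = [F A E D G H C I J B].

F A E D G H C I J B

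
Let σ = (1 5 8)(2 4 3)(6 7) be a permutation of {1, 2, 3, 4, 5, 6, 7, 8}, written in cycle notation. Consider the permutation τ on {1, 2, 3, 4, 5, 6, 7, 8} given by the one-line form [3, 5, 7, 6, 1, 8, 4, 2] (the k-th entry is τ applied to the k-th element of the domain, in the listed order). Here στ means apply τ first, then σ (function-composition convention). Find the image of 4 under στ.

First apply τ: τ(4) = 6, then σ(6) = 7. Thus (στ)(4) = 7.

7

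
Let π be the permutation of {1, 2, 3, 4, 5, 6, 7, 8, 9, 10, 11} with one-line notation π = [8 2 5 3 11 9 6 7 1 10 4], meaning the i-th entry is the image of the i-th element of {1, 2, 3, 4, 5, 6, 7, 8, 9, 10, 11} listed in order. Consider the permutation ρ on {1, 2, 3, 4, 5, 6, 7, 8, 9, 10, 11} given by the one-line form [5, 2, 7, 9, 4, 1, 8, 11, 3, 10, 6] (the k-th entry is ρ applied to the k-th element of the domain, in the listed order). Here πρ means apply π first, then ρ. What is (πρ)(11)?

9

(πρ)(11) = ρ(π(11)). π(11) = 4, then ρ(4) = 9. So (πρ)(11) = 9.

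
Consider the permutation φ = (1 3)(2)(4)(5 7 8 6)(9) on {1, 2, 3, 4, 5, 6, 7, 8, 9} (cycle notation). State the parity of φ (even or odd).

The cycle lengths are 4, 2, 1, 1, 1.
A cycle is odd iff its length is even; φ has 2 even-length cycles, so sgn(φ) = (−1)^2 and φ is even.

even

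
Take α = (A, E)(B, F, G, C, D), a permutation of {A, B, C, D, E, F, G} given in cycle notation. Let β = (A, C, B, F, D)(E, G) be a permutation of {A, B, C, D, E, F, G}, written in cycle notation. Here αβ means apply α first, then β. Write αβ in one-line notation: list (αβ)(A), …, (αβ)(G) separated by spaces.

(αβ)(x) = β(α(x)). Computing each image: β(α(A)) = β(E) = G, β(α(B)) = β(F) = D, β(α(C)) = β(D) = A, β(α(D)) = β(B) = F, β(α(E)) = β(A) = C, β(α(F)) = β(G) = E, β(α(G)) = β(C) = B.
Hence αβ = [G D A F C E B].

G D A F C E B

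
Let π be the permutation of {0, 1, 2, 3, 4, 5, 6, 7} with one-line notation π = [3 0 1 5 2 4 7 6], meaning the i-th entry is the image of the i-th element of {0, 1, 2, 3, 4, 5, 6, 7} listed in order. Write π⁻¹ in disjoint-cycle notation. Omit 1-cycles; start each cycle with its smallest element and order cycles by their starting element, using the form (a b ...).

(0 1 2 4 5 3)(6 7)

The cycle decomposition of π is (0 3 5 4 2 1)(6 7).
The inverse reverses every cycle; in canonical form, π⁻¹ = (0 1 2 4 5 3)(6 7).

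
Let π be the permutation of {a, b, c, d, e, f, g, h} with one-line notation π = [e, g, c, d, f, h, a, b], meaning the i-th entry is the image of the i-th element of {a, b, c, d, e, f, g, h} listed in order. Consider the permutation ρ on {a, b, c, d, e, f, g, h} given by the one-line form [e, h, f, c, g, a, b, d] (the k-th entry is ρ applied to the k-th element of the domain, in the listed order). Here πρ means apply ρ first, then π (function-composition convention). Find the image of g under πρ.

(πρ)(g) = π(ρ(g)). ρ(g) = b, then π(b) = g. So (πρ)(g) = g.

g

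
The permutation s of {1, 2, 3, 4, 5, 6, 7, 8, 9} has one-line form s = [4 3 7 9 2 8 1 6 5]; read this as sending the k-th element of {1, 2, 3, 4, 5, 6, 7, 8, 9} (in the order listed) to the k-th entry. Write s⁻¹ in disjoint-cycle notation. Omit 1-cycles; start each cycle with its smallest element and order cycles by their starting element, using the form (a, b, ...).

First write s in disjoint cycles: (1, 4, 9, 5, 2, 3, 7)(6, 8).
The inverse reverses every cycle; in canonical form, s⁻¹ = (1, 7, 3, 2, 5, 9, 4)(6, 8).

(1, 7, 3, 2, 5, 9, 4)(6, 8)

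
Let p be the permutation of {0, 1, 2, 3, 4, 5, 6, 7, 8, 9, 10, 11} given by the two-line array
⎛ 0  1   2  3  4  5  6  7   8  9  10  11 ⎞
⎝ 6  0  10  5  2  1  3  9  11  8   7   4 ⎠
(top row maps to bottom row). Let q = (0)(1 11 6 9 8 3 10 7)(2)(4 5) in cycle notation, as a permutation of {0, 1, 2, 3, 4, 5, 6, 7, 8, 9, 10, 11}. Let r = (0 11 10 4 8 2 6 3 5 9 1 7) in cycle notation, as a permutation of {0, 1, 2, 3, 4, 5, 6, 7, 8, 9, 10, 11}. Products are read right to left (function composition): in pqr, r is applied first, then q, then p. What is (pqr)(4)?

5

Chase 4: r(4) = 8; q(8) = 3; p(3) = 5. Hence (pqr)(4) = 5.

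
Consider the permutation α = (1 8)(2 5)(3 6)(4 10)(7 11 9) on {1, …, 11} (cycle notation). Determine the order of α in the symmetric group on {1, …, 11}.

The disjoint cycles have lengths 3, 2, 2, 2, 2.
The order is lcm(3, 2, 2, 2, 2) = 6.

6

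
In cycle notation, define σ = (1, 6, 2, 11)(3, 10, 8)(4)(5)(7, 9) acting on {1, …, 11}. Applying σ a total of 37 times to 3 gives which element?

10

3 lies in the 3-cycle (3, 10, 8).
Since the cycle has length 3, σ^37 acts on it the same as σ^1 (37 mod 3 = 1).
Stepping 1 place around the cycle: 3 → 10.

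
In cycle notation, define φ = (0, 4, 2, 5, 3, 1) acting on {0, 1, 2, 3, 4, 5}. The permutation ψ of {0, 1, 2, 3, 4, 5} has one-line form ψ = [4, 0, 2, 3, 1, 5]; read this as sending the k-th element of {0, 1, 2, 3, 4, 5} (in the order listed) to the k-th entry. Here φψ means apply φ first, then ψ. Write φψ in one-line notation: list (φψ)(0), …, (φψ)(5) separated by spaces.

(φψ)(x) = ψ(φ(x)). Computing each image: ψ(φ(0)) = ψ(4) = 1, ψ(φ(1)) = ψ(0) = 4, ψ(φ(2)) = ψ(5) = 5, ψ(φ(3)) = ψ(1) = 0, ψ(φ(4)) = ψ(2) = 2, ψ(φ(5)) = ψ(3) = 3.
Hence φψ = [1 4 5 0 2 3].

1 4 5 0 2 3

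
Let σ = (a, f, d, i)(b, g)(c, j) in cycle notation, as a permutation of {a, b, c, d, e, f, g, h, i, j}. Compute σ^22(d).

d lies in the 4-cycle (a, f, d, i).
On a 4-cycle, σ^4 is the identity, so σ^22 = σ^2 there (22 ≡ 2 mod 4).
Stepping 2 places around the cycle: d → i → a.

a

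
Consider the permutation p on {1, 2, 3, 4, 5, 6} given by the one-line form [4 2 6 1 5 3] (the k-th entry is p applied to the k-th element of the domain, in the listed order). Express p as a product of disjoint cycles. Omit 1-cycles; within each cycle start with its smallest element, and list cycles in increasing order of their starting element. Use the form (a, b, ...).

(1, 4)(3, 6)

Iterating p from 1 gives 1 → 4 → 1; that is the 2-cycle (1, 4).
Repeating from the next unused element and collecting all non-trivial cycles gives (1, 4)(3, 6).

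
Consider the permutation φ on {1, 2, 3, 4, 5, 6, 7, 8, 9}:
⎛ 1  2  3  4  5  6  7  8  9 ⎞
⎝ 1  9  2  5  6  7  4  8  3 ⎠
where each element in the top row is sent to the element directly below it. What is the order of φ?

12

Writing φ as disjoint cycles, the cycle lengths are 4, 3, 1, 1.
The order is lcm(4, 3) = 12.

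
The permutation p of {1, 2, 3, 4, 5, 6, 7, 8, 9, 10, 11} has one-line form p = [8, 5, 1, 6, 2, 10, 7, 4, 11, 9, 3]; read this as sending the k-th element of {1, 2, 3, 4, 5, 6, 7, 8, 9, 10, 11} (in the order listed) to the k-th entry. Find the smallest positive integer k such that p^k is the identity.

The disjoint-cycle form of p has cycle lengths 8, 2, 1.
The order of p is the least common multiple of its cycle lengths: lcm(8, 2) = 8.

8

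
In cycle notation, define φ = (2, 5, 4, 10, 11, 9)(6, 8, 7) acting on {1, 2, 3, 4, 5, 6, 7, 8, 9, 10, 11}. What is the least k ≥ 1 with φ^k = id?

The disjoint cycles have lengths 6, 3, 1, 1.
The order of φ is the least common multiple of its cycle lengths: lcm(6, 3) = 6.

6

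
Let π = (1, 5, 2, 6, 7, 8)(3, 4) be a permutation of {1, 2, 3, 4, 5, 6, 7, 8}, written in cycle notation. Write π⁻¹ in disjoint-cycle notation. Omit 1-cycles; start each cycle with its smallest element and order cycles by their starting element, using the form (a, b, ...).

If π sends a → b within a cycle, π⁻¹ sends b → a; equivalently, reverse each cycle.
After reversing and putting each cycle's least element first, π⁻¹ = (1, 8, 7, 6, 2, 5)(3, 4).

(1, 8, 7, 6, 2, 5)(3, 4)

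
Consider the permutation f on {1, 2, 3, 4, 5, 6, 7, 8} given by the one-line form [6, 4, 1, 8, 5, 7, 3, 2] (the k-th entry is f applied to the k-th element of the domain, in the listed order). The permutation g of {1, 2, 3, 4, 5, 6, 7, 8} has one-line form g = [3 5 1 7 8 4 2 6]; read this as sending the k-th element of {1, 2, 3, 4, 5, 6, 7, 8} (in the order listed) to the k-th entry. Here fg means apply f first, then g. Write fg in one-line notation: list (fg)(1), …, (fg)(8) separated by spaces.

(fg)(x) = g(f(x)). Computing each image: g(f(1)) = g(6) = 4, g(f(2)) = g(4) = 7, g(f(3)) = g(1) = 3, g(f(4)) = g(8) = 6, g(f(5)) = g(5) = 8, g(f(6)) = g(7) = 2, g(f(7)) = g(3) = 1, g(f(8)) = g(2) = 5.
Hence fg = [4 7 3 6 8 2 1 5].

4 7 3 6 8 2 1 5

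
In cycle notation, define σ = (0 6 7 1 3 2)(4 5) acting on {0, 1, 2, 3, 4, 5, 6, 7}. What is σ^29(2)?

2 lies in the 6-cycle (0 6 7 1 3 2).
Since the cycle has length 6, σ^29 acts on it the same as σ^5 (29 mod 6 = 5).
Stepping 5 places around the cycle: 2 → 0 → 6 → 7 → 1 → 3.

3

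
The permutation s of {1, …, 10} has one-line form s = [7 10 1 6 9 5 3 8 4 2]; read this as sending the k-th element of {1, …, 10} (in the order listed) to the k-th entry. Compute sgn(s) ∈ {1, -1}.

In disjoint-cycle form the cycle lengths are 4, 3, 2, 1.
A cycle is odd iff its length is even; s has 2 even-length cycles, so sgn(s) = (−1)^2 and s is even.

1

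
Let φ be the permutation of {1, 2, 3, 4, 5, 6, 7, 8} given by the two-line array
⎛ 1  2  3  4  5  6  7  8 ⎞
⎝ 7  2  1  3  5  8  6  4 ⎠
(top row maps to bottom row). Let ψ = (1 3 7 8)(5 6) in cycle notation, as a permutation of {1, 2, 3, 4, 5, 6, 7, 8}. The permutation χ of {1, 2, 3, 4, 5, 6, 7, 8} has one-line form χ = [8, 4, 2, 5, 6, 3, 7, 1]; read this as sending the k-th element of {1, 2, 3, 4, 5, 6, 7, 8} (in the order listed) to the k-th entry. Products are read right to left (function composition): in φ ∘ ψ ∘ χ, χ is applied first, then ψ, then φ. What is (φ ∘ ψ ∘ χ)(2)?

3

Chase 2: χ(2) = 4; ψ(4) = 4; φ(4) = 3. Hence (φ ∘ ψ ∘ χ)(2) = 3.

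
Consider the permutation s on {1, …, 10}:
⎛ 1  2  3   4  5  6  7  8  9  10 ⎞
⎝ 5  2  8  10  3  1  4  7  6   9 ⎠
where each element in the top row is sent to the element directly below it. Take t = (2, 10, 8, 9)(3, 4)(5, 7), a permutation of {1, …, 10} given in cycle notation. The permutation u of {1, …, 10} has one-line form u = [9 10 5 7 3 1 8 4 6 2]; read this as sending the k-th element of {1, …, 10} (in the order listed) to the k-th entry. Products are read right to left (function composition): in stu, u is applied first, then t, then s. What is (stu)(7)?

6

Chase 7: u(7) = 8; t(8) = 9; s(9) = 6. Hence (stu)(7) = 6.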